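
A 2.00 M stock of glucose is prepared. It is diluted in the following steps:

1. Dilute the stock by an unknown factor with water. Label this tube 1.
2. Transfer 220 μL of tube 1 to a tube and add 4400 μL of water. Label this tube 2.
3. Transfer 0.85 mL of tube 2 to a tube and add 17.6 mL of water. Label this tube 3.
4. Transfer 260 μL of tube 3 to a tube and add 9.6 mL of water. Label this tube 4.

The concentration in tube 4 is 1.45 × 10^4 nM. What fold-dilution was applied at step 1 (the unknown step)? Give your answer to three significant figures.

Step 1: unknown factor x
Step 2: 220 μL + 4400 μL = 4620 μL total → factor 4620/220 = 21
Step 3: 0.85 mL + 17.6 mL = 18.45 mL total → factor 18.45/0.85 = 21.706
Step 4: 260 μL + 9.6 mL = 9860 μL total → factor 9860/260 = 37.923
Product of known-step factors = 17286
Overall factor = 2.00 M / (1.45 × 10^4 nM) = 1.3793 × 10^5
x = 1.3793 × 10^5 / 17286 = 7.98

7.98-fold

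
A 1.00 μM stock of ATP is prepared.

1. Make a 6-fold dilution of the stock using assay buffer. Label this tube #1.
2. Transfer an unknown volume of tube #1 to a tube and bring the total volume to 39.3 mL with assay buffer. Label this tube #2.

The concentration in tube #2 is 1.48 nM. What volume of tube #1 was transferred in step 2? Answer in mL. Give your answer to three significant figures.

Step 1: 6-fold → factor 6
Step 2: v brought to 39.3 mL → factor = 39.3 mL/v
Product of known-step factors = 6
Overall factor = 1.00 μM / (1.48 nM) = 675.68
Step-2 factor = 675.68 / 6 = 112.61
v = 39.3 mL / 112.61 = 0.349 mL

0.349 mL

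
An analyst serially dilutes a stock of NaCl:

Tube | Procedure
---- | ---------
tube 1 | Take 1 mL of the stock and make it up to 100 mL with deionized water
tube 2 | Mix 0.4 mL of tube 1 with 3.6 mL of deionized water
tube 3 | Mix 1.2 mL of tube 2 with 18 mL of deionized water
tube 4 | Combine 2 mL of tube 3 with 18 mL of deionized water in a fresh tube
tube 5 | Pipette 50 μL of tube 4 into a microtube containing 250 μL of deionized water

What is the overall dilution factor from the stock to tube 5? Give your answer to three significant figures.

9.60 × 10^5

Step 1: 1 mL brought to 100 mL → factor 100/1 = 100
Step 2: 0.4 mL + 3.6 mL = 4 mL total → factor 4/0.4 = 10
Step 3: 1.2 mL + 18 mL = 19.2 mL total → factor 19.2/1.2 = 16
Step 4: 2 mL + 18 mL = 20 mL total → factor 20/2 = 10
Step 5: 50 μL + 250 μL = 300 μL total → factor 300/50 = 6
Overall dilution factor = 100 × 10 × 16 × 10 × 6 = 9.6 × 10^5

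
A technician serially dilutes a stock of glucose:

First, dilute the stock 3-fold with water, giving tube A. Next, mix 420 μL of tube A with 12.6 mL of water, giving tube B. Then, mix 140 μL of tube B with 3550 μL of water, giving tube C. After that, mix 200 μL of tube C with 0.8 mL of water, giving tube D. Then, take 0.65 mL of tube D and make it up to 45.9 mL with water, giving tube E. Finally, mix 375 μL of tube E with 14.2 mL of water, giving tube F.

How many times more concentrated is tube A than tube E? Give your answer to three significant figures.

2.88 × 10^5

Step 1: 3-fold → factor 3
Step 2: 420 μL + 12.6 mL = 13020 μL total → factor 13020/420 = 31
Step 3: 140 μL + 3550 μL = 3690 μL total → factor 3690/140 = 26.357
Step 4: 200 μL + 0.8 mL = 1000 μL total → factor 1000/200 = 5
Step 5: 0.65 mL brought to 45.9 mL → factor 45.9/0.65 = 70.615
Dilution factor to tube A = 3; to tube E = 8.6547 × 10^5
[tube A]/[tube E] = (factor to tube E)/(factor to tube A) = 8.6547 × 10^5/3 = 2.88 × 10^5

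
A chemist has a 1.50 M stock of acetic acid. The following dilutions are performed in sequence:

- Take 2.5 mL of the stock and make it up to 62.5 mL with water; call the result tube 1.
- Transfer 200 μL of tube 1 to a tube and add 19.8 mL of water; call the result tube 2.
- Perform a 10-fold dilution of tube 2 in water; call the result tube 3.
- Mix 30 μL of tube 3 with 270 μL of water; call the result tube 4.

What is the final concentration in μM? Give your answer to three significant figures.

6.00 μM

Step 1: 2.5 mL brought to 62.5 mL → factor 62.5/2.5 = 25
Step 2: 200 μL + 19.8 mL = 20000 μL total → factor 20000/200 = 100
Step 3: 10-fold → factor 10
Step 4: 30 μL + 270 μL = 300 μL total → factor 300/30 = 10
Overall dilution factor = 25 × 100 × 10 × 10 = 2.5 × 10^5
Final = 1.50 M / 2.5 × 10^5 = 6.000 × 10^-6 M = 6.00 μM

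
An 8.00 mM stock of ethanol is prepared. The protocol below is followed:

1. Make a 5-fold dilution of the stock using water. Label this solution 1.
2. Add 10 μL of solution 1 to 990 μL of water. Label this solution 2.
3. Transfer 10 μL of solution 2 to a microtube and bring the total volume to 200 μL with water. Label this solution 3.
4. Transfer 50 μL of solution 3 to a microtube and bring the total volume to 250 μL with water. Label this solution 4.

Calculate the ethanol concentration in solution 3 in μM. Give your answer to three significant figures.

0.800 μM

Step 1: 5-fold → factor 5
Step 2: 10 μL + 990 μL = 1000 μL total → factor 1000/10 = 100
Step 3: 10 μL brought to 200 μL → factor 200/10 = 20
Dilution factor through solution 3 = 5 × 100 × 20 = 10000
[solution 3] = 8.00 mM / 10000 = 0.0008000 mM = 0.800 μM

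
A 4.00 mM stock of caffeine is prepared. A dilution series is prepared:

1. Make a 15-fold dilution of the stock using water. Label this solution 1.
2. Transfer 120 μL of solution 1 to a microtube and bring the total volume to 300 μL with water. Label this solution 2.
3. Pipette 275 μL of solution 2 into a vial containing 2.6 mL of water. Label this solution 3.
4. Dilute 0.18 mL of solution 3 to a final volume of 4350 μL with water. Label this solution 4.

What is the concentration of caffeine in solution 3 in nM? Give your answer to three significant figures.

Step 1: 15-fold → factor 15
Step 2: 120 μL brought to 300 μL → factor 300/120 = 2.5
Step 3: 275 μL + 2.6 mL = 2875 μL total → factor 2875/275 = 10.455
Dilution factor through solution 3 = 15 × 2.5 × 10.455 = 392.05
[solution 3] = 4.00 mM / 392.05 = 0.01020 mM = 1.02 × 10^4 nM

1.02 × 10^4 nM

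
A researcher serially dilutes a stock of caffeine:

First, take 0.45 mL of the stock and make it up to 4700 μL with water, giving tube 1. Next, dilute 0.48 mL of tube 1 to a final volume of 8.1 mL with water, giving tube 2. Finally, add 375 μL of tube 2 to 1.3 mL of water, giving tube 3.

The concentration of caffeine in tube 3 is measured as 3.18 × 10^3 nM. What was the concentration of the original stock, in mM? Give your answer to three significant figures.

2.50 mM

Step 1: 0.45 mL brought to 4700 μL → factor 4.7/0.45 = 10.444
Step 2: 0.48 mL brought to 8.1 mL → factor 8.1/0.48 = 16.875
Step 3: 375 μL + 1.3 mL = 1675 μL total → factor 1675/375 = 4.4667
Overall dilution factor = 10.444 × 16.875 × 4.4667 = 787.25
Stock = 3.18 × 10^3 nM × 787.25 = 2.503 × 10^6 nM = 2.50 mM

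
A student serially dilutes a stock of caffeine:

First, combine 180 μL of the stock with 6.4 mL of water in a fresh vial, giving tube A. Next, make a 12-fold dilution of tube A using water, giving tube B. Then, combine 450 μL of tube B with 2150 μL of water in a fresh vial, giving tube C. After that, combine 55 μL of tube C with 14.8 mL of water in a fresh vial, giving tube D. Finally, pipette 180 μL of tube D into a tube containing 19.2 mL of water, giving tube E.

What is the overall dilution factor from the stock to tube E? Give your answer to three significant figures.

7.37 × 10^7

Step 1: 180 μL + 6.4 mL = 6580 μL total → factor 6580/180 = 36.556
Step 2: 12-fold → factor 12
Step 3: 450 μL + 2150 μL = 2600 μL total → factor 2600/450 = 5.7778
Step 4: 55 μL + 14.8 mL = 14855 μL total → factor 14855/55 = 270.09
Step 5: 180 μL + 19.2 mL = 19380 μL total → factor 19380/180 = 107.67
Overall dilution factor = 36.556 × 12 × 5.7778 × 270.09 × 107.67 = 7.3703 × 10^7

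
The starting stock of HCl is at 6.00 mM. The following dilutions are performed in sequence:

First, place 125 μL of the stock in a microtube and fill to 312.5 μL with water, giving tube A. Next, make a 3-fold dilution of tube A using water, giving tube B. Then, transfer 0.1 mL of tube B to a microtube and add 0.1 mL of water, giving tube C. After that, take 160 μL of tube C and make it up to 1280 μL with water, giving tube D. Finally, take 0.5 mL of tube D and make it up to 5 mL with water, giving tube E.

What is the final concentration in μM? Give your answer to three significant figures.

Step 1: 125 μL brought to 312.5 μL → factor 312.5/125 = 2.5
Step 2: 3-fold → factor 3
Step 3: 0.1 mL + 0.1 mL = 0.2 mL total → factor 0.2/0.1 = 2
Step 4: 160 μL brought to 1280 μL → factor 1280/160 = 8
Step 5: 0.5 mL brought to 5 mL → factor 5/0.5 = 10
Overall dilution factor = 2.5 × 3 × 2 × 8 × 10 = 1200
Final = 6.00 mM / 1200 = 0.005000 mM = 5.00 μM

5.00 μM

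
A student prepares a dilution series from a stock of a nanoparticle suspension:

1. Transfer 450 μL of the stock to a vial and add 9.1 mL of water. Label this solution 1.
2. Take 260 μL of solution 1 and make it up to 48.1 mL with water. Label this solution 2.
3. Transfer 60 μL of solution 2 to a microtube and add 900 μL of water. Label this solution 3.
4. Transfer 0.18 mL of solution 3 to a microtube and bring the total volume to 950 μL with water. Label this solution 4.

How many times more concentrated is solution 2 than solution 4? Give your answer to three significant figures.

84.4

Step 1: 450 μL + 9.1 mL = 9550 μL total → factor 9550/450 = 21.222
Step 2: 260 μL brought to 48.1 mL → factor 48100/260 = 185
Step 3: 60 μL + 900 μL = 960 μL total → factor 960/60 = 16
Step 4: 0.18 mL brought to 950 μL → factor 0.95/0.18 = 5.2778
Dilution factor to solution 2 = 3926.1; to solution 4 = 3.3154 × 10^5
[solution 2]/[solution 4] = (factor to solution 4)/(factor to solution 2) = 3.3154 × 10^5/3926.1 = 84.4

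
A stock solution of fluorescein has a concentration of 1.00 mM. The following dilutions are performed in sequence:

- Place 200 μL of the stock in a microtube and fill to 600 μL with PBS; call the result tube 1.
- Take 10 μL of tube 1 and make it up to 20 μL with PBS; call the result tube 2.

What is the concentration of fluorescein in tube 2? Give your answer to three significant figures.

0.167 mM

Step 1: 200 μL brought to 600 μL → factor 600/200 = 3
Step 2: 10 μL brought to 20 μL → factor 20/10 = 2
Overall dilution factor = 3 × 2 = 6
Final = 1.00 mM / 6 = 0.167 mM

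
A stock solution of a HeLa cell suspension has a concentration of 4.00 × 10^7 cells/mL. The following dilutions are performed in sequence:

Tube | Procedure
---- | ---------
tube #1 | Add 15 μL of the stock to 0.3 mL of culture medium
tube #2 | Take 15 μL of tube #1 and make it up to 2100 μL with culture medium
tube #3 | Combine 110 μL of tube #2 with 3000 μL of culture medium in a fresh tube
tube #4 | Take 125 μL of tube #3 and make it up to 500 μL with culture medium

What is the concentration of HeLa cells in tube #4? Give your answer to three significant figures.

120 cells/mL

Step 1: 15 μL + 0.3 mL = 315 μL total → factor 315/15 = 21
Step 2: 15 μL brought to 2100 μL → factor 2100/15 = 140
Step 3: 110 μL + 3000 μL = 3110 μL total → factor 3110/110 = 28.273
Step 4: 125 μL brought to 500 μL → factor 500/125 = 4
Overall dilution factor = 21 × 140 × 28.273 × 4 = 3.3249 × 10^5
Final = 4.00 × 10^7 cells/mL / 3.3249 × 10^5 = 120 cells/mL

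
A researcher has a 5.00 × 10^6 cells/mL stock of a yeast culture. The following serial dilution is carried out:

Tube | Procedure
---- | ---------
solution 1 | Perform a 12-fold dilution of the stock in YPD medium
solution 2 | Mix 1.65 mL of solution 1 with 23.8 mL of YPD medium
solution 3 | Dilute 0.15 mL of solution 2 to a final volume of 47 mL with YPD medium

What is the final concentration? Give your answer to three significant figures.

86.2 cells/mL

Step 1: 12-fold → factor 12
Step 2: 1.65 mL + 23.8 mL = 25.45 mL total → factor 25.45/1.65 = 15.424
Step 3: 0.15 mL brought to 47 mL → factor 47/0.15 = 313.33
Overall dilution factor = 12 × 15.424 × 313.33 = 57995
Final = 5.00 × 10^6 cells/mL / 57995 = 86.2 cells/mL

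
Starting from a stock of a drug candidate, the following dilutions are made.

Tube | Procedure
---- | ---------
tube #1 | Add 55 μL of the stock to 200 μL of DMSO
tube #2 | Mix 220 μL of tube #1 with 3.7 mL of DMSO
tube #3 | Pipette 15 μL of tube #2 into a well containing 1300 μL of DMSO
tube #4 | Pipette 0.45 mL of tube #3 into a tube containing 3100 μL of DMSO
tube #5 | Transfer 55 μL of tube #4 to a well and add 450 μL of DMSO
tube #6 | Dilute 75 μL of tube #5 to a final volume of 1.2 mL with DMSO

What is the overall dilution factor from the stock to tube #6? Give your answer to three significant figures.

Step 1: 55 μL + 200 μL = 255 μL total → factor 255/55 = 4.6364
Step 2: 220 μL + 3.7 mL = 3920 μL total → factor 3920/220 = 17.818
Step 3: 15 μL + 1300 μL = 1315 μL total → factor 1315/15 = 87.667
Step 4: 0.45 mL + 3100 μL = 3.55 mL total → factor 3.55/0.45 = 7.8889
Step 5: 55 μL + 450 μL = 505 μL total → factor 505/55 = 9.1818
Step 6: 75 μL brought to 1.2 mL → factor 1200/75 = 16
Overall dilution factor = 4.6364 × 17.818 × 87.667 × 7.8889 × 9.1818 × 16 = 8.3934 × 10^6

8.39 × 10^6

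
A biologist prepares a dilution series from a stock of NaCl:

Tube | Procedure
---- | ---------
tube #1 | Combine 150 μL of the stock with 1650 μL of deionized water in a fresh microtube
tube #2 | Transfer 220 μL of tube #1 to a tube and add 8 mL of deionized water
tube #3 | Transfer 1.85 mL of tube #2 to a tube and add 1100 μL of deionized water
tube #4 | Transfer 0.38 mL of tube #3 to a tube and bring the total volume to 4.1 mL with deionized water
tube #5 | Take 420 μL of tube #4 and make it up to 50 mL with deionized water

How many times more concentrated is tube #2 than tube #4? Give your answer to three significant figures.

17.2

Step 1: 150 μL + 1650 μL = 1800 μL total → factor 1800/150 = 12
Step 2: 220 μL + 8 mL = 8220 μL total → factor 8220/220 = 37.364
Step 3: 1.85 mL + 1100 μL = 2.95 mL total → factor 2.95/1.85 = 1.5946
Step 4: 0.38 mL brought to 4.1 mL → factor 4.1/0.38 = 10.789
Dilution factor to tube #2 = 448.36; to tube #4 = 7714
[tube #2]/[tube #4] = (factor to tube #4)/(factor to tube #2) = 7714/448.36 = 17.2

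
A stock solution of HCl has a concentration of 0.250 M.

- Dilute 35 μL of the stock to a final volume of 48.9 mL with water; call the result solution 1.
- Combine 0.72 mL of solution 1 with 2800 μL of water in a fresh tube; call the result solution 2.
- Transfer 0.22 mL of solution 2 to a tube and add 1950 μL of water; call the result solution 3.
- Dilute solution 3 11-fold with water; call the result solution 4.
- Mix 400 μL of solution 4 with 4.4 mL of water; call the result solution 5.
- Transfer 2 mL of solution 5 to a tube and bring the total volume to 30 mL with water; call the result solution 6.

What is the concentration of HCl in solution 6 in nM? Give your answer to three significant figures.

1.87 nM

Step 1: 35 μL brought to 48.9 mL → factor 48900/35 = 1397.1
Step 2: 0.72 mL + 2800 μL = 3.52 mL total → factor 3.52/0.72 = 4.8889
Step 3: 0.22 mL + 1950 μL = 2.17 mL total → factor 2.17/0.22 = 9.8636
Step 4: 11-fold → factor 11
Step 5: 400 μL + 4.4 mL = 4800 μL total → factor 4800/400 = 12
Step 6: 2 mL brought to 30 mL → factor 30/2 = 15
Overall dilution factor = 1397.1 × 4.8889 × 9.8636 × 11 × 12 × 15 = 1.334 × 10^8
Final = 0.250 M / 1.334 × 10^8 = 1.874 × 10^-9 M = 1.87 nM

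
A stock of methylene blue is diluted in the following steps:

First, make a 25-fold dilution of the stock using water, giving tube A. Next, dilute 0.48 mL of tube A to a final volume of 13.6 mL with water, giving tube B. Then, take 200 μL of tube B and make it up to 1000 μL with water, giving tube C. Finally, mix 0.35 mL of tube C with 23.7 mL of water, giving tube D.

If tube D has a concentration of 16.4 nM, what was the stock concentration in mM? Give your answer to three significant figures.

Step 1: 25-fold → factor 25
Step 2: 0.48 mL brought to 13.6 mL → factor 13.6/0.48 = 28.333
Step 3: 200 μL brought to 1000 μL → factor 1000/200 = 5
Step 4: 0.35 mL + 23.7 mL = 24.05 mL total → factor 24.05/0.35 = 68.714
Overall dilution factor = 25 × 28.333 × 5 × 68.714 = 2.4336 × 10^5
Stock = 16.4 nM × 2.4336 × 10^5 = 3.991 × 10^6 nM = 3.99 mM

3.99 mM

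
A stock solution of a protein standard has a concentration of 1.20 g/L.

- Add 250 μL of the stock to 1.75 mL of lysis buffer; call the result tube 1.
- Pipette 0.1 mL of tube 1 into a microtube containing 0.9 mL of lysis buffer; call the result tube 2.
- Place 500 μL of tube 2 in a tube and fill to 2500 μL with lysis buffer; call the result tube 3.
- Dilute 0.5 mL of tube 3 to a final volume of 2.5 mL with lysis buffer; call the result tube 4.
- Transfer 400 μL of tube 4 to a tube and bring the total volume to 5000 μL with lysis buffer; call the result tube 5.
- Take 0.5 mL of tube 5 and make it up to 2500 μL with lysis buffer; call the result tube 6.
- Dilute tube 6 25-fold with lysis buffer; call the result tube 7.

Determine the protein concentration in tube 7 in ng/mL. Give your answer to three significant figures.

0.384 ng/mL

Step 1: 250 μL + 1.75 mL = 2000 μL total → factor 2000/250 = 8
Step 2: 0.1 mL + 0.9 mL = 1 mL total → factor 1/0.1 = 10
Step 3: 500 μL brought to 2500 μL → factor 2500/500 = 5
Step 4: 0.5 mL brought to 2.5 mL → factor 2.5/0.5 = 5
Step 5: 400 μL brought to 5000 μL → factor 5000/400 = 12.5
Step 6: 0.5 mL brought to 2500 μL → factor 2.5/0.5 = 5
Step 7: 25-fold → factor 25
Overall dilution factor = 8 × 10 × 5 × 5 × 12.5 × 5 × 25 = 3.125 × 10^6
Final = 1.20 g/L / 3.125 × 10^6 = 3.840 × 10^-7 g/L = 0.384 ng/mL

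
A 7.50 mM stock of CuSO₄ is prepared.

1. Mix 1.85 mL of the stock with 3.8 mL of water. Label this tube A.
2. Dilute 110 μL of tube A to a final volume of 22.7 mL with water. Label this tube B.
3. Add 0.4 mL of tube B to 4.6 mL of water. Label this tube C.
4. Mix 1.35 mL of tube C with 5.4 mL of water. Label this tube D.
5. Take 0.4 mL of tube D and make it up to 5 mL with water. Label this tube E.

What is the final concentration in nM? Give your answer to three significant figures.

Step 1: 1.85 mL + 3.8 mL = 5.65 mL total → factor 5.65/1.85 = 3.0541
Step 2: 110 μL brought to 22.7 mL → factor 22700/110 = 206.36
Step 3: 0.4 mL + 4.6 mL = 5 mL total → factor 5/0.4 = 12.5
Step 4: 1.35 mL + 5.4 mL = 6.75 mL total → factor 6.75/1.35 = 5
Step 5: 0.4 mL brought to 5 mL → factor 5/0.4 = 12.5
Overall dilution factor = 3.0541 × 206.36 × 12.5 × 5 × 12.5 = 4.9238 × 10^5
Final = 7.50 mM / 4.9238 × 10^5 = 1.523 × 10^-5 mM = 15.2 nM

15.2 nM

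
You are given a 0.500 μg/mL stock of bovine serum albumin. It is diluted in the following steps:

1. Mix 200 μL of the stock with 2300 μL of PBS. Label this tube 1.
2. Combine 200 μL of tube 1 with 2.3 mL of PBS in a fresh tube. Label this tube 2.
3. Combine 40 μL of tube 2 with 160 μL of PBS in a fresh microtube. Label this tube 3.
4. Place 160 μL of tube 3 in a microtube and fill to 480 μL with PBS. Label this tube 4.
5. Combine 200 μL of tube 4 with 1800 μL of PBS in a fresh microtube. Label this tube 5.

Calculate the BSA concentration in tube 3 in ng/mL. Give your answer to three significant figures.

0.640 ng/mL

Step 1: 200 μL + 2300 μL = 2500 μL total → factor 2500/200 = 12.5
Step 2: 200 μL + 2.3 mL = 2500 μL total → factor 2500/200 = 12.5
Step 3: 40 μL + 160 μL = 200 μL total → factor 200/40 = 5
Dilution factor through tube 3 = 12.5 × 12.5 × 5 = 781.25
[tube 3] = 0.500 μg/mL / 781.25 = 0.0006400 μg/mL = 0.640 ng/mL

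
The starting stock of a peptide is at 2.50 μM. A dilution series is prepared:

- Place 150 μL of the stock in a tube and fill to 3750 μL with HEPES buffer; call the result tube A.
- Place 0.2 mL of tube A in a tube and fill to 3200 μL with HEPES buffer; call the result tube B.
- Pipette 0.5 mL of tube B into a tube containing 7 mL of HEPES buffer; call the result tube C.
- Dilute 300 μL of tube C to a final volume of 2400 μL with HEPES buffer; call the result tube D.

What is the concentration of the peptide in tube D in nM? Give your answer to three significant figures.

0.0521 nM

Step 1: 150 μL brought to 3750 μL → factor 3750/150 = 25
Step 2: 0.2 mL brought to 3200 μL → factor 3.2/0.2 = 16
Step 3: 0.5 mL + 7 mL = 7.5 mL total → factor 7.5/0.5 = 15
Step 4: 300 μL brought to 2400 μL → factor 2400/300 = 8
Overall dilution factor = 25 × 16 × 15 × 8 = 48000
Final = 2.50 μM / 48000 = 5.208 × 10^-5 μM = 0.0521 nM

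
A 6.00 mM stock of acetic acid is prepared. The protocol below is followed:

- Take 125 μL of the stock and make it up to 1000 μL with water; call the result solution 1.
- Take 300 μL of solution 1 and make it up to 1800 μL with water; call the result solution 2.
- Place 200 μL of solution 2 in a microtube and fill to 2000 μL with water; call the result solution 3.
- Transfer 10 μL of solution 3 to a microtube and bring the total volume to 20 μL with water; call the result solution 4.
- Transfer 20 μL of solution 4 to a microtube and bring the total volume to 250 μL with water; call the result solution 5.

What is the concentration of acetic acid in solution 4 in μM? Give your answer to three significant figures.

6.25 μM

Step 1: 125 μL brought to 1000 μL → factor 1000/125 = 8
Step 2: 300 μL brought to 1800 μL → factor 1800/300 = 6
Step 3: 200 μL brought to 2000 μL → factor 2000/200 = 10
Step 4: 10 μL brought to 20 μL → factor 20/10 = 2
Dilution factor through solution 4 = 8 × 6 × 10 × 2 = 960
[solution 4] = 6.00 mM / 960 = 0.006250 mM = 6.25 μM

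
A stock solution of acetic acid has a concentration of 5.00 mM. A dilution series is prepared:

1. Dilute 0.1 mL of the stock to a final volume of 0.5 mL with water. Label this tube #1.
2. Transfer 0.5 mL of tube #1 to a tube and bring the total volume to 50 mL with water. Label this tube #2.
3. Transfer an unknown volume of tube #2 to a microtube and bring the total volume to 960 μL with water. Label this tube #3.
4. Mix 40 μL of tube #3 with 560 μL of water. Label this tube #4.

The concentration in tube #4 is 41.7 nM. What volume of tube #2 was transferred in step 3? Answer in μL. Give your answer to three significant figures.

Step 1: 0.1 mL brought to 0.5 mL → factor 0.5/0.1 = 5
Step 2: 0.5 mL brought to 50 mL → factor 50/0.5 = 100
Step 3: v brought to 960 μL → factor = 960 μL/v
Step 4: 40 μL + 560 μL = 600 μL total → factor 600/40 = 15
Product of known-step factors = 7500
Overall factor = 5.00 mM / (41.7 nM) = 1.199 × 10^5
Step-3 factor = 1.199 × 10^5 / 7500 = 15.987
v = 960 μL / 15.987 = 60.0 μL

60.0 μL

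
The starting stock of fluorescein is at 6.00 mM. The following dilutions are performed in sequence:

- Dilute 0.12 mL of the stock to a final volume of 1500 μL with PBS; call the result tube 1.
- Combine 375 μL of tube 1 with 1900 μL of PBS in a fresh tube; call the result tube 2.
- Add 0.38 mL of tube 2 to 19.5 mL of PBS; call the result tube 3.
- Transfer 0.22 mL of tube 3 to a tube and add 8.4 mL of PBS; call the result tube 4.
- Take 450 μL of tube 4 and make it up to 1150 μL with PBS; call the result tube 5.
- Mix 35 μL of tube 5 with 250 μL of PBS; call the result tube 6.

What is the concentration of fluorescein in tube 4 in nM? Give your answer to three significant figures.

Step 1: 0.12 mL brought to 1500 μL → factor 1.5/0.12 = 12.5
Step 2: 375 μL + 1900 μL = 2275 μL total → factor 2275/375 = 6.0667
Step 3: 0.38 mL + 19.5 mL = 19.88 mL total → factor 19.88/0.38 = 52.316
Step 4: 0.22 mL + 8.4 mL = 8.62 mL total → factor 8.62/0.22 = 39.182
Dilution factor through tube 4 = 12.5 × 6.0667 × 52.316 × 39.182 = 1.5545 × 10^5
[tube 4] = 6.00 mM / 1.5545 × 10^5 = 3.860 × 10^-5 mM = 38.6 nM

38.6 nM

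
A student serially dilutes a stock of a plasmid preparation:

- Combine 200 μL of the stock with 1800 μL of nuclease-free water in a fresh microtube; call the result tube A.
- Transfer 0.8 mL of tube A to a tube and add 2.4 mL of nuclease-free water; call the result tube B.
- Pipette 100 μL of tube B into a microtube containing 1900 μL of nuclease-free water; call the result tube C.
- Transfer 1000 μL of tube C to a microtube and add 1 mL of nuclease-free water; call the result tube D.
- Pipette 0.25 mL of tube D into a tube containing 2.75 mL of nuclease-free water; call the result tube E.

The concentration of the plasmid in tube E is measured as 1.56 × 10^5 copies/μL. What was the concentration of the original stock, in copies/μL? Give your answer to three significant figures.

3.00 × 10^9 copies/μL

Step 1: 200 μL + 1800 μL = 2000 μL total → factor 2000/200 = 10
Step 2: 0.8 mL + 2.4 mL = 3.2 mL total → factor 3.2/0.8 = 4
Step 3: 100 μL + 1900 μL = 2000 μL total → factor 2000/100 = 20
Step 4: 1000 μL + 1 mL = 2000 μL total → factor 2000/1000 = 2
Step 5: 0.25 mL + 2.75 mL = 3 mL total → factor 3/0.25 = 12
Overall dilution factor = 10 × 4 × 20 × 2 × 12 = 19200
Stock = 1.56 × 10^5 copies/μL × 19200 = 3.00 × 10^9 copies/μL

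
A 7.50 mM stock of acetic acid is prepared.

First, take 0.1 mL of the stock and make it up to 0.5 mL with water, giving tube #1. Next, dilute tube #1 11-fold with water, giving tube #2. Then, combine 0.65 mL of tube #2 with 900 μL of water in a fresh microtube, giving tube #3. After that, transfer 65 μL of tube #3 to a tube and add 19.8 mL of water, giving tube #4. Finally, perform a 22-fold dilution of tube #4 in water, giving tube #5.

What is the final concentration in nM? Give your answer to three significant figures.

Step 1: 0.1 mL brought to 0.5 mL → factor 0.5/0.1 = 5
Step 2: 11-fold → factor 11
Step 3: 0.65 mL + 900 μL = 1.55 mL total → factor 1.55/0.65 = 2.3846
Step 4: 65 μL + 19.8 mL = 19865 μL total → factor 19865/65 = 305.62
Step 5: 22-fold → factor 22
Overall dilution factor = 5 × 11 × 2.3846 × 305.62 × 22 = 8.8182 × 10^5
Final = 7.50 mM / 8.8182 × 10^5 = 8.505 × 10^-6 mM = 8.51 nM

8.51 nM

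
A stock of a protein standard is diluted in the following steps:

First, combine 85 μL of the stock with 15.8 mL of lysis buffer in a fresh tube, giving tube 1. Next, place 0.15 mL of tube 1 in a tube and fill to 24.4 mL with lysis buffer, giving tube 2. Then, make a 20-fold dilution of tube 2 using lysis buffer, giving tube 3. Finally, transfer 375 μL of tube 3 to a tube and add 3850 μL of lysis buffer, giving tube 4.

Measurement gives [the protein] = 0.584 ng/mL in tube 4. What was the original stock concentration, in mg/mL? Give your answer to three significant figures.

Step 1: 85 μL + 15.8 mL = 15885 μL total → factor 15885/85 = 186.88
Step 2: 0.15 mL brought to 24.4 mL → factor 24.4/0.15 = 162.67
Step 3: 20-fold → factor 20
Step 4: 375 μL + 3850 μL = 4225 μL total → factor 4225/375 = 11.267
Overall dilution factor = 186.88 × 162.67 × 20 × 11.267 = 6.85 × 10^6
Stock = 0.584 ng/mL × 6.85 × 10^6 = 4.000 × 10^6 ng/mL = 4.00 mg/mL

4.00 mg/mL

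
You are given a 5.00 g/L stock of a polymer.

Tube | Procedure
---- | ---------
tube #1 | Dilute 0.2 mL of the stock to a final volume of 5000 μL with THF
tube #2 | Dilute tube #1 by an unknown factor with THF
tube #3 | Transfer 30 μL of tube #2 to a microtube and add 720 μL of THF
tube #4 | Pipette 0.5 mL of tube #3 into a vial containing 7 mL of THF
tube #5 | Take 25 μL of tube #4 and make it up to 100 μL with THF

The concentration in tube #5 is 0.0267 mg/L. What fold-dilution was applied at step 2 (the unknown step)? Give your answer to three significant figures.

Step 1: 0.2 mL brought to 5000 μL → factor 5/0.2 = 25
Step 2: unknown factor x
Step 3: 30 μL + 720 μL = 750 μL total → factor 750/30 = 25
Step 4: 0.5 mL + 7 mL = 7.5 mL total → factor 7.5/0.5 = 15
Step 5: 25 μL brought to 100 μL → factor 100/25 = 4
Product of known-step factors = 37500
Overall factor = 5.00 g/L / (0.0267 mg/L) = 1.8727 × 10^5
x = 1.8727 × 10^5 / 37500 = 4.99

4.99-fold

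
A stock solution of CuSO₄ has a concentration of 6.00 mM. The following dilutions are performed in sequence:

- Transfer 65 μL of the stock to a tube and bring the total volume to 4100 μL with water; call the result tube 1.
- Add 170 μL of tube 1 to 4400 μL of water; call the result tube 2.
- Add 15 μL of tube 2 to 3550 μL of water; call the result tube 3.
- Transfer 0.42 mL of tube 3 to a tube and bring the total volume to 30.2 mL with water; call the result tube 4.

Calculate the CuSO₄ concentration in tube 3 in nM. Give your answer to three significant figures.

14.9 nM

Step 1: 65 μL brought to 4100 μL → factor 4100/65 = 63.077
Step 2: 170 μL + 4400 μL = 4570 μL total → factor 4570/170 = 26.882
Step 3: 15 μL + 3550 μL = 3565 μL total → factor 3565/15 = 237.67
Dilution factor through tube 3 = 63.077 × 26.882 × 237.67 = 4.03 × 10^5
[tube 3] = 6.00 mM / 4.03 × 10^5 = 1.489 × 10^-5 mM = 14.9 nM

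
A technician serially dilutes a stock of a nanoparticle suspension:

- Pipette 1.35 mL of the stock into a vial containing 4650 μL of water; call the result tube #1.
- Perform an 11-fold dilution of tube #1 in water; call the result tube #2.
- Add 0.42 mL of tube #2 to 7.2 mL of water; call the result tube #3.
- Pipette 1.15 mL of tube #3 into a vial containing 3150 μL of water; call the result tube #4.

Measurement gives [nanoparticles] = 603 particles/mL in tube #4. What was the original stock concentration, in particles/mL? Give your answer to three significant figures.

2.00 × 10^6 particles/mL

Step 1: 1.35 mL + 4650 μL = 6 mL total → factor 6/1.35 = 4.4444
Step 2: 11-fold → factor 11
Step 3: 0.42 mL + 7.2 mL = 7.62 mL total → factor 7.62/0.42 = 18.143
Step 4: 1.15 mL + 3150 μL = 4.3 mL total → factor 4.3/1.15 = 3.7391
Overall dilution factor = 4.4444 × 11 × 18.143 × 3.7391 = 3316.5
Stock = 603 particles/mL × 3316.5 = 2.00 × 10^6 particles/mL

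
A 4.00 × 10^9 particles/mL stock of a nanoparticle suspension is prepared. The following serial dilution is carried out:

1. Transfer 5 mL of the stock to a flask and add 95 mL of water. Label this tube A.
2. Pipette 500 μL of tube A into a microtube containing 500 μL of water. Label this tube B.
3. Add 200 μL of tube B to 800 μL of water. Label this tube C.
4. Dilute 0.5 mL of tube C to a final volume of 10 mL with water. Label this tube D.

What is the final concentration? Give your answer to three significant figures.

Step 1: 5 mL + 95 mL = 100 mL total → factor 100/5 = 20
Step 2: 500 μL + 500 μL = 1000 μL total → factor 1000/500 = 2
Step 3: 200 μL + 800 μL = 1000 μL total → factor 1000/200 = 5
Step 4: 0.5 mL brought to 10 mL → factor 10/0.5 = 20
Overall dilution factor = 20 × 2 × 5 × 20 = 4000
Final = 4.00 × 10^9 particles/mL / 4000 = 1.00 × 10^6 particles/mL

1.00 × 10^6 particles/mL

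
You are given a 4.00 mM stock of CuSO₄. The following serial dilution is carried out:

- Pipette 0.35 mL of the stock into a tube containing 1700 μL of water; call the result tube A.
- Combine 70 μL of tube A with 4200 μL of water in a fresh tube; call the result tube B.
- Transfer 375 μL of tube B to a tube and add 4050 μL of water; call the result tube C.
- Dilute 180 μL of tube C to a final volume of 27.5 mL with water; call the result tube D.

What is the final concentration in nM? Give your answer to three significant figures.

6.21 nM

Step 1: 0.35 mL + 1700 μL = 2.05 mL total → factor 2.05/0.35 = 5.8571
Step 2: 70 μL + 4200 μL = 4270 μL total → factor 4270/70 = 61
Step 3: 375 μL + 4050 μL = 4425 μL total → factor 4425/375 = 11.8
Step 4: 180 μL brought to 27.5 mL → factor 27500/180 = 152.78
Overall dilution factor = 5.8571 × 61 × 11.8 × 152.78 = 6.4411 × 10^5
Final = 4.00 mM / 6.4411 × 10^5 = 6.210 × 10^-6 mM = 6.21 nM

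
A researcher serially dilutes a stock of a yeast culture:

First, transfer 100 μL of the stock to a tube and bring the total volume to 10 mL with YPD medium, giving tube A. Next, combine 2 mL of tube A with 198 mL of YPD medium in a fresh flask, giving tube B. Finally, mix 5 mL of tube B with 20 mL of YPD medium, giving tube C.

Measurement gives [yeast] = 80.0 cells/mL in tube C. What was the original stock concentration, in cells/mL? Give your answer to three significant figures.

Step 1: 100 μL brought to 10 mL → factor 10000/100 = 100
Step 2: 2 mL + 198 mL = 200 mL total → factor 200/2 = 100
Step 3: 5 mL + 20 mL = 25 mL total → factor 25/5 = 5
Overall dilution factor = 100 × 100 × 5 = 50000
Stock = 80.0 cells/mL × 50000 = 4.00 × 10^6 cells/mL

4.00 × 10^6 cells/mL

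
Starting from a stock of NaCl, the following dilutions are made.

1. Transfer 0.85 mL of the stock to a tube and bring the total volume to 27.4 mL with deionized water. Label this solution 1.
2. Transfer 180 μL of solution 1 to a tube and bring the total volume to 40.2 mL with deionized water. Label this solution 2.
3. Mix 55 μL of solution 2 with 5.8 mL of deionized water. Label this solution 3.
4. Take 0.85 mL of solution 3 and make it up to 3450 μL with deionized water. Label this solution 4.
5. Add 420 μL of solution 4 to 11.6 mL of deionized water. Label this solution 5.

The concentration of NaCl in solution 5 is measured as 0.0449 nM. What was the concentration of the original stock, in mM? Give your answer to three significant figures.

4.00 mM

Step 1: 0.85 mL brought to 27.4 mL → factor 27.4/0.85 = 32.235
Step 2: 180 μL brought to 40.2 mL → factor 40200/180 = 223.33
Step 3: 55 μL + 5.8 mL = 5855 μL total → factor 5855/55 = 106.45
Step 4: 0.85 mL brought to 3450 μL → factor 3.45/0.85 = 4.0588
Step 5: 420 μL + 11.6 mL = 12020 μL total → factor 12020/420 = 28.619
Overall dilution factor = 32.235 × 223.33 × 106.45 × 4.0588 × 28.619 = 8.9024 × 10^7
Stock = 0.0449 nM × 8.9024 × 10^7 = 3.997 × 10^6 nM = 4.00 mM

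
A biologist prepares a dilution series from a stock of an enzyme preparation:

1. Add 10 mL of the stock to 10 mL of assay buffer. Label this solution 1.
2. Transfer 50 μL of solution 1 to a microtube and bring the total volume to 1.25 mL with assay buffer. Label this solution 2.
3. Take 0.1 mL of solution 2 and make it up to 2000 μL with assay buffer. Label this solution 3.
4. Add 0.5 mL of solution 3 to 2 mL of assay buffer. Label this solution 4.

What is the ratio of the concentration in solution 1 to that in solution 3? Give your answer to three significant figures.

500

Step 1: 10 mL + 10 mL = 20 mL total → factor 20/10 = 2
Step 2: 50 μL brought to 1.25 mL → factor 1250/50 = 25
Step 3: 0.1 mL brought to 2000 μL → factor 2/0.1 = 20
Dilution factor to solution 1 = 2; to solution 3 = 1000
[solution 1]/[solution 3] = (factor to solution 3)/(factor to solution 1) = 1000/2 = 500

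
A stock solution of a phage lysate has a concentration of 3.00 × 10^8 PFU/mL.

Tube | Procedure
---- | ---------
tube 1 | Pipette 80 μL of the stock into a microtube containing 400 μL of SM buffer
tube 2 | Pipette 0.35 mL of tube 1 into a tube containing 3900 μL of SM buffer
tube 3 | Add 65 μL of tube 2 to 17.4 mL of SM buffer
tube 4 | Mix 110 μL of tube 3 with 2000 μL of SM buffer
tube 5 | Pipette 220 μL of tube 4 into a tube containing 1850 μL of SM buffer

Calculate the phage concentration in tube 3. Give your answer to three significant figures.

1.53 × 10^4 PFU/mL

Step 1: 80 μL + 400 μL = 480 μL total → factor 480/80 = 6
Step 2: 0.35 mL + 3900 μL = 4.25 mL total → factor 4.25/0.35 = 12.143
Step 3: 65 μL + 17.4 mL = 17465 μL total → factor 17465/65 = 268.69
Dilution factor through tube 3 = 6 × 12.143 × 268.69 = 19576
[tube 3] = 3.00 × 10^8 PFU/mL / 19576 = 1.53 × 10^4 PFU/mL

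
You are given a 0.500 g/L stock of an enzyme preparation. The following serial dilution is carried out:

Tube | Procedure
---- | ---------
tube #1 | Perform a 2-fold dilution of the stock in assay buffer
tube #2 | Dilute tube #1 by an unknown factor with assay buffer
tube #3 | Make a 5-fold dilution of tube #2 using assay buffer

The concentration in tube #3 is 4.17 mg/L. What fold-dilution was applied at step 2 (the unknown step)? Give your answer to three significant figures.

Step 1: 2-fold → factor 2
Step 2: unknown factor x
Step 3: 5-fold → factor 5
Product of known-step factors = 10
Overall factor = 0.500 g/L / (4.17 mg/L) = 119.9
x = 119.9 / 10 = 12.0

12.0-fold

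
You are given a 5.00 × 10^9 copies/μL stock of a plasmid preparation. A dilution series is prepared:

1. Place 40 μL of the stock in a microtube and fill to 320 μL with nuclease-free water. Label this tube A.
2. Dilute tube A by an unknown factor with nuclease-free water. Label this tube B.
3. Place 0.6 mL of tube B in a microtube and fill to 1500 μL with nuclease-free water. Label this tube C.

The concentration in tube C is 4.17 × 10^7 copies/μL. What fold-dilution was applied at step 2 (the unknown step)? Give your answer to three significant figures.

6.00-fold

Step 1: 40 μL brought to 320 μL → factor 320/40 = 8
Step 2: unknown factor x
Step 3: 0.6 mL brought to 1500 μL → factor 1.5/0.6 = 2.5
Product of known-step factors = 20
Overall factor = 5.00 × 10^9 copies/μL / (4.17 × 10^7 copies/μL) = 119.9
x = 119.9 / 20 = 6.00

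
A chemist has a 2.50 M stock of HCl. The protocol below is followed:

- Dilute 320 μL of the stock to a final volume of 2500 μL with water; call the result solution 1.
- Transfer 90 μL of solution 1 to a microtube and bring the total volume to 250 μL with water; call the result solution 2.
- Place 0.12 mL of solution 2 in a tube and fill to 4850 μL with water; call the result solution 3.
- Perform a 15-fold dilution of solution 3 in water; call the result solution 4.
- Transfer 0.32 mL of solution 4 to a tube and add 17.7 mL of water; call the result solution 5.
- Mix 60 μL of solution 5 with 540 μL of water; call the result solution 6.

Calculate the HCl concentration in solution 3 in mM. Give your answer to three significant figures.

Step 1: 320 μL brought to 2500 μL → factor 2500/320 = 7.8125
Step 2: 90 μL brought to 250 μL → factor 250/90 = 2.7778
Step 3: 0.12 mL brought to 4850 μL → factor 4.85/0.12 = 40.417
Dilution factor through solution 3 = 7.8125 × 2.7778 × 40.417 = 877.1
[solution 3] = 2.50 M / 877.1 = 0.002850 M = 2.85 mM

2.85 mM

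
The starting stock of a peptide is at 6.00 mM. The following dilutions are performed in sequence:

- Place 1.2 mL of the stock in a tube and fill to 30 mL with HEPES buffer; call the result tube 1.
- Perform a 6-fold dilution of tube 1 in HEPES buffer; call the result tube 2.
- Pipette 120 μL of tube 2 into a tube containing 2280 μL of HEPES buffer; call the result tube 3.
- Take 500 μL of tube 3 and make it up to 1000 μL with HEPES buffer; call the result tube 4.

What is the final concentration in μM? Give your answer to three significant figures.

Step 1: 1.2 mL brought to 30 mL → factor 30/1.2 = 25
Step 2: 6-fold → factor 6
Step 3: 120 μL + 2280 μL = 2400 μL total → factor 2400/120 = 20
Step 4: 500 μL brought to 1000 μL → factor 1000/500 = 2
Overall dilution factor = 25 × 6 × 20 × 2 = 6000
Final = 6.00 mM / 6000 = 0.001000 mM = 1.00 μM

1.00 μM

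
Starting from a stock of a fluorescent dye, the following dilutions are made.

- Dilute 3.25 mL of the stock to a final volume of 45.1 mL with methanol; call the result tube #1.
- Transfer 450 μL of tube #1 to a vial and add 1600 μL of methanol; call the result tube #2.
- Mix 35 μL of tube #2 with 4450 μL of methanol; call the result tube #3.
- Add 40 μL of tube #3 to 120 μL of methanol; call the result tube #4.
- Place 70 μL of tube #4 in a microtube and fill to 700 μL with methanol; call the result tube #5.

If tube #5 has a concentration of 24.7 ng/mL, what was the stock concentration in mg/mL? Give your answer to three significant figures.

8.00 mg/mL

Step 1: 3.25 mL brought to 45.1 mL → factor 45.1/3.25 = 13.877
Step 2: 450 μL + 1600 μL = 2050 μL total → factor 2050/450 = 4.5556
Step 3: 35 μL + 4450 μL = 4485 μL total → factor 4485/35 = 128.14
Step 4: 40 μL + 120 μL = 160 μL total → factor 160/40 = 4
Step 5: 70 μL brought to 700 μL → factor 700/70 = 10
Overall dilution factor = 13.877 × 4.5556 × 128.14 × 4 × 10 = 3.2403 × 10^5
Stock = 24.7 ng/mL × 3.2403 × 10^5 = 8.004 × 10^6 ng/mL = 8.00 mg/mL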